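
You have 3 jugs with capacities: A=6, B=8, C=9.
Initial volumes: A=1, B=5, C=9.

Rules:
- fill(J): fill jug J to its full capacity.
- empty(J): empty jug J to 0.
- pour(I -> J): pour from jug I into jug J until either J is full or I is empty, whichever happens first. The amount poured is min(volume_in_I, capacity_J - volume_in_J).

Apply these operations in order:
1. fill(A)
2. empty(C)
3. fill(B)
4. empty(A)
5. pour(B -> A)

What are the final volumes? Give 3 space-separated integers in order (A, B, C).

Step 1: fill(A) -> (A=6 B=5 C=9)
Step 2: empty(C) -> (A=6 B=5 C=0)
Step 3: fill(B) -> (A=6 B=8 C=0)
Step 4: empty(A) -> (A=0 B=8 C=0)
Step 5: pour(B -> A) -> (A=6 B=2 C=0)

Answer: 6 2 0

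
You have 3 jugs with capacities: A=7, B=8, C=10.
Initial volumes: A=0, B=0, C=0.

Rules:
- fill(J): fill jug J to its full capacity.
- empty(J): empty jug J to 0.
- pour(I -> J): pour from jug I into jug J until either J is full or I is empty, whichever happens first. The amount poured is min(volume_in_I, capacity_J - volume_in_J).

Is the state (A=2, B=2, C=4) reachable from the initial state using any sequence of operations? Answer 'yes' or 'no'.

Answer: no

Derivation:
BFS explored all 414 reachable states.
Reachable set includes: (0,0,0), (0,0,1), (0,0,2), (0,0,3), (0,0,4), (0,0,5), (0,0,6), (0,0,7), (0,0,8), (0,0,9), (0,0,10), (0,1,0) ...
Target (A=2, B=2, C=4) not in reachable set → no.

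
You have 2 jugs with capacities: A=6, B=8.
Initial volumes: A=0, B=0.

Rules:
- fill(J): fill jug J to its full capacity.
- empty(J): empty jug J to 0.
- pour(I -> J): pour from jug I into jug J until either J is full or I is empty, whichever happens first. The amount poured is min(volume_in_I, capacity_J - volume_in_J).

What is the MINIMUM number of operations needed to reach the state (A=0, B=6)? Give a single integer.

BFS from (A=0, B=0). One shortest path:
  1. fill(A) -> (A=6 B=0)
  2. pour(A -> B) -> (A=0 B=6)
Reached target in 2 moves.

Answer: 2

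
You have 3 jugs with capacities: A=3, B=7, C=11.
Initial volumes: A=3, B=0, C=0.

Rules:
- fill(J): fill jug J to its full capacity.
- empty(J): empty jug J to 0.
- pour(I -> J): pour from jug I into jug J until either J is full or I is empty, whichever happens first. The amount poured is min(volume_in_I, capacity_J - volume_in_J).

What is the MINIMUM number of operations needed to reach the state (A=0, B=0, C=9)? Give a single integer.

BFS from (A=3, B=0, C=0). One shortest path:
  1. pour(A -> C) -> (A=0 B=0 C=3)
  2. fill(A) -> (A=3 B=0 C=3)
  3. pour(A -> C) -> (A=0 B=0 C=6)
  4. fill(A) -> (A=3 B=0 C=6)
  5. pour(A -> C) -> (A=0 B=0 C=9)
Reached target in 5 moves.

Answer: 5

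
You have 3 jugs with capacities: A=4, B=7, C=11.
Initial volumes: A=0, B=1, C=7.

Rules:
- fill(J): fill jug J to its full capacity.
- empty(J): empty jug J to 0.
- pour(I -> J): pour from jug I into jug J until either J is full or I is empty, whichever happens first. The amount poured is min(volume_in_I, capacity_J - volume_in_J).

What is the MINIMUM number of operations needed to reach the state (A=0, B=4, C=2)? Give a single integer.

Answer: 8

Derivation:
BFS from (A=0, B=1, C=7). One shortest path:
  1. fill(B) -> (A=0 B=7 C=7)
  2. pour(B -> A) -> (A=4 B=3 C=7)
  3. empty(A) -> (A=0 B=3 C=7)
  4. pour(B -> A) -> (A=3 B=0 C=7)
  5. pour(C -> A) -> (A=4 B=0 C=6)
  6. empty(A) -> (A=0 B=0 C=6)
  7. pour(C -> A) -> (A=4 B=0 C=2)
  8. pour(A -> B) -> (A=0 B=4 C=2)
Reached target in 8 moves.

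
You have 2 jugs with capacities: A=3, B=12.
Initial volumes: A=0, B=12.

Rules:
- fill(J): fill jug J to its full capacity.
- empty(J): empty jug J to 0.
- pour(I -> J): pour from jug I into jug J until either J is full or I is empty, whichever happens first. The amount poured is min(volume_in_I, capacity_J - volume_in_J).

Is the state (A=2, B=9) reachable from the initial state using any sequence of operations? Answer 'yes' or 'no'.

Answer: no

Derivation:
BFS explored all 10 reachable states.
Reachable set includes: (0,0), (0,3), (0,6), (0,9), (0,12), (3,0), (3,3), (3,6), (3,9), (3,12)
Target (A=2, B=9) not in reachable set → no.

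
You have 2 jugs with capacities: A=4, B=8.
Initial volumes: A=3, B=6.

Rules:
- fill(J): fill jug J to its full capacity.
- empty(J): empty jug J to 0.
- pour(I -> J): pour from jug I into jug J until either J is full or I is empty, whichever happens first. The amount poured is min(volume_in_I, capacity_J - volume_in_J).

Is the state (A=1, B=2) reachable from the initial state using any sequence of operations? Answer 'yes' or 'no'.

Answer: no

Derivation:
BFS explored all 25 reachable states.
Reachable set includes: (0,0), (0,1), (0,2), (0,3), (0,4), (0,5), (0,6), (0,7), (0,8), (1,0), (1,8), (2,0) ...
Target (A=1, B=2) not in reachable set → no.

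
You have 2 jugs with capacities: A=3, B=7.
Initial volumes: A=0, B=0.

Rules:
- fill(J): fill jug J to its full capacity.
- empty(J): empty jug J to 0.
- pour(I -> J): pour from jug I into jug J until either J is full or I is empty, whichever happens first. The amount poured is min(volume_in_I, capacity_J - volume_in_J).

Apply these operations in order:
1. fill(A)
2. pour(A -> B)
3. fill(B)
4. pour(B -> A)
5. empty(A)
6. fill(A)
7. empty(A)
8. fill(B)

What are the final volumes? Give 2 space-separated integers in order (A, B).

Step 1: fill(A) -> (A=3 B=0)
Step 2: pour(A -> B) -> (A=0 B=3)
Step 3: fill(B) -> (A=0 B=7)
Step 4: pour(B -> A) -> (A=3 B=4)
Step 5: empty(A) -> (A=0 B=4)
Step 6: fill(A) -> (A=3 B=4)
Step 7: empty(A) -> (A=0 B=4)
Step 8: fill(B) -> (A=0 B=7)

Answer: 0 7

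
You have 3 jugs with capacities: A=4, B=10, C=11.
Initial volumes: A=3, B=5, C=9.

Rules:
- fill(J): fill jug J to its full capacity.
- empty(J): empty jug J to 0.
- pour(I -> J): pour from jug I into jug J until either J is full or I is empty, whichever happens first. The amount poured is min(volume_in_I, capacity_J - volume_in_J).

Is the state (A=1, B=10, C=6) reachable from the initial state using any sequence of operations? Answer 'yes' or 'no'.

BFS from (A=3, B=5, C=9):
  1. pour(A -> C) -> (A=1 B=5 C=11)
  2. pour(C -> B) -> (A=1 B=10 C=6)
Target reached → yes.

Answer: yes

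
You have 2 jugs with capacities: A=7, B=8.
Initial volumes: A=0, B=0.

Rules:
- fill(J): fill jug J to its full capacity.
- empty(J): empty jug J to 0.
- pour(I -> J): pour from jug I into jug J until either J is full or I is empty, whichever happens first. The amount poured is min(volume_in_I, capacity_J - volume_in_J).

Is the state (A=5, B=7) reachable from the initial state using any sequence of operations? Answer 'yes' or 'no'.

Answer: no

Derivation:
BFS explored all 30 reachable states.
Reachable set includes: (0,0), (0,1), (0,2), (0,3), (0,4), (0,5), (0,6), (0,7), (0,8), (1,0), (1,8), (2,0) ...
Target (A=5, B=7) not in reachable set → no.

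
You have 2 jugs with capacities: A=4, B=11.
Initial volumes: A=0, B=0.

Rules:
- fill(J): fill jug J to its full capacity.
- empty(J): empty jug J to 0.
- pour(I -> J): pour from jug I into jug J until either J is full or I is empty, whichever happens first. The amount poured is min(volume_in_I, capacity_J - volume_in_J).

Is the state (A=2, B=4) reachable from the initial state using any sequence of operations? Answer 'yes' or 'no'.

BFS explored all 30 reachable states.
Reachable set includes: (0,0), (0,1), (0,2), (0,3), (0,4), (0,5), (0,6), (0,7), (0,8), (0,9), (0,10), (0,11) ...
Target (A=2, B=4) not in reachable set → no.

Answer: no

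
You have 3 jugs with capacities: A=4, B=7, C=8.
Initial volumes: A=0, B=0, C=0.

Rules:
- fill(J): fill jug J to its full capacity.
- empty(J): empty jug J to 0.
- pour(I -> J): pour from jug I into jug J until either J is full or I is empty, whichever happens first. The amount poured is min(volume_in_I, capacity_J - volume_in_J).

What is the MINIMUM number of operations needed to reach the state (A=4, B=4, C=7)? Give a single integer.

Answer: 5

Derivation:
BFS from (A=0, B=0, C=0). One shortest path:
  1. fill(A) -> (A=4 B=0 C=0)
  2. fill(B) -> (A=4 B=7 C=0)
  3. pour(B -> C) -> (A=4 B=0 C=7)
  4. pour(A -> B) -> (A=0 B=4 C=7)
  5. fill(A) -> (A=4 B=4 C=7)
Reached target in 5 moves.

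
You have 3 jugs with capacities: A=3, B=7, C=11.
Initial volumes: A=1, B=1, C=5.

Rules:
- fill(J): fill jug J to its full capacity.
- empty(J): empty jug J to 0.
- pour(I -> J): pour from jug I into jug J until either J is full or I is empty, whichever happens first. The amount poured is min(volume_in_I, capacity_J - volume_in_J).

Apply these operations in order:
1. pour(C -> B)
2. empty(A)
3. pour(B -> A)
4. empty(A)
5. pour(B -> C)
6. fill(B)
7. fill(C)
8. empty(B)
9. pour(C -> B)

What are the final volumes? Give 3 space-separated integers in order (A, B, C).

Step 1: pour(C -> B) -> (A=1 B=6 C=0)
Step 2: empty(A) -> (A=0 B=6 C=0)
Step 3: pour(B -> A) -> (A=3 B=3 C=0)
Step 4: empty(A) -> (A=0 B=3 C=0)
Step 5: pour(B -> C) -> (A=0 B=0 C=3)
Step 6: fill(B) -> (A=0 B=7 C=3)
Step 7: fill(C) -> (A=0 B=7 C=11)
Step 8: empty(B) -> (A=0 B=0 C=11)
Step 9: pour(C -> B) -> (A=0 B=7 C=4)

Answer: 0 7 4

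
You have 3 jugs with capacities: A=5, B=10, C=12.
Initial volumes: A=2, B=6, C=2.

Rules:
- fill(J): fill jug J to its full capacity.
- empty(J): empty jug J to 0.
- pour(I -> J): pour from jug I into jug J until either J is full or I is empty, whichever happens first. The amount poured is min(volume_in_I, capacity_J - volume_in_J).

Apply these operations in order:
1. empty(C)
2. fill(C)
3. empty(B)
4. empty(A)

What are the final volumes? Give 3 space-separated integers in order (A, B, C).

Answer: 0 0 12

Derivation:
Step 1: empty(C) -> (A=2 B=6 C=0)
Step 2: fill(C) -> (A=2 B=6 C=12)
Step 3: empty(B) -> (A=2 B=0 C=12)
Step 4: empty(A) -> (A=0 B=0 C=12)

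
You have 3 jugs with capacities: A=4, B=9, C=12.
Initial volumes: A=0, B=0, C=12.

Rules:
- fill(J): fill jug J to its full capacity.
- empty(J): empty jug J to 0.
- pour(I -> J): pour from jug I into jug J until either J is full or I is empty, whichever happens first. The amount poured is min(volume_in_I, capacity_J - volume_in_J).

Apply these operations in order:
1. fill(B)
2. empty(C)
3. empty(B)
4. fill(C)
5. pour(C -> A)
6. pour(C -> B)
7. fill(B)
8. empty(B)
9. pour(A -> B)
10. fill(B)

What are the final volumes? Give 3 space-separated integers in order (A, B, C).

Step 1: fill(B) -> (A=0 B=9 C=12)
Step 2: empty(C) -> (A=0 B=9 C=0)
Step 3: empty(B) -> (A=0 B=0 C=0)
Step 4: fill(C) -> (A=0 B=0 C=12)
Step 5: pour(C -> A) -> (A=4 B=0 C=8)
Step 6: pour(C -> B) -> (A=4 B=8 C=0)
Step 7: fill(B) -> (A=4 B=9 C=0)
Step 8: empty(B) -> (A=4 B=0 C=0)
Step 9: pour(A -> B) -> (A=0 B=4 C=0)
Step 10: fill(B) -> (A=0 B=9 C=0)

Answer: 0 9 0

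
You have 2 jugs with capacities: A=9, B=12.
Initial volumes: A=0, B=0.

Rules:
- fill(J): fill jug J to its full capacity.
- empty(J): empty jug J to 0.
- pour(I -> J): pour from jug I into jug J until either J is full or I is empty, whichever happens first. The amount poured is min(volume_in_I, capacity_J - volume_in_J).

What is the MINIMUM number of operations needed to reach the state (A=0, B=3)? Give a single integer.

Answer: 3

Derivation:
BFS from (A=0, B=0). One shortest path:
  1. fill(B) -> (A=0 B=12)
  2. pour(B -> A) -> (A=9 B=3)
  3. empty(A) -> (A=0 B=3)
Reached target in 3 moves.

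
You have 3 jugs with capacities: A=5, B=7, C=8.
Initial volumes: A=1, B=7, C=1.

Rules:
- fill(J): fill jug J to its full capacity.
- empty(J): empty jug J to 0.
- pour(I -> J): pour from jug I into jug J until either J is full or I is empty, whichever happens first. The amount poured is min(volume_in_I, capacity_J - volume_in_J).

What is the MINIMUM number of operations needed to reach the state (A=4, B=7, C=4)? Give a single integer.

BFS from (A=1, B=7, C=1). One shortest path:
  1. empty(C) -> (A=1 B=7 C=0)
  2. pour(B -> C) -> (A=1 B=0 C=7)
  3. fill(B) -> (A=1 B=7 C=7)
  4. pour(B -> A) -> (A=5 B=3 C=7)
  5. pour(A -> C) -> (A=4 B=3 C=8)
  6. pour(C -> B) -> (A=4 B=7 C=4)
Reached target in 6 moves.

Answer: 6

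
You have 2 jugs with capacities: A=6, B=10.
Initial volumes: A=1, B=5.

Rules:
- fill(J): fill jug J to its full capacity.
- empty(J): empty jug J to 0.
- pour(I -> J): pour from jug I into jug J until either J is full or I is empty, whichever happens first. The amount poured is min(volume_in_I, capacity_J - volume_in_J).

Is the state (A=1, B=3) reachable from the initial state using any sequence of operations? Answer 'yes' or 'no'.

BFS explored all 33 reachable states.
Reachable set includes: (0,0), (0,1), (0,2), (0,3), (0,4), (0,5), (0,6), (0,7), (0,8), (0,9), (0,10), (1,0) ...
Target (A=1, B=3) not in reachable set → no.

Answer: no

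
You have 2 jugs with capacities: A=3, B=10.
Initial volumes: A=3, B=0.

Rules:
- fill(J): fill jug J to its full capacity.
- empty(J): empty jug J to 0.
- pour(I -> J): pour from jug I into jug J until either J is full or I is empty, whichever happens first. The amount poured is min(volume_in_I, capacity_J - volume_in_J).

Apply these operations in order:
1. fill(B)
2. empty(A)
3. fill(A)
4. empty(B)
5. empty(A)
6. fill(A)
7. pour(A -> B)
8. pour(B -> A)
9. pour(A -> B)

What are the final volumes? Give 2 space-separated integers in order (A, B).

Step 1: fill(B) -> (A=3 B=10)
Step 2: empty(A) -> (A=0 B=10)
Step 3: fill(A) -> (A=3 B=10)
Step 4: empty(B) -> (A=3 B=0)
Step 5: empty(A) -> (A=0 B=0)
Step 6: fill(A) -> (A=3 B=0)
Step 7: pour(A -> B) -> (A=0 B=3)
Step 8: pour(B -> A) -> (A=3 B=0)
Step 9: pour(A -> B) -> (A=0 B=3)

Answer: 0 3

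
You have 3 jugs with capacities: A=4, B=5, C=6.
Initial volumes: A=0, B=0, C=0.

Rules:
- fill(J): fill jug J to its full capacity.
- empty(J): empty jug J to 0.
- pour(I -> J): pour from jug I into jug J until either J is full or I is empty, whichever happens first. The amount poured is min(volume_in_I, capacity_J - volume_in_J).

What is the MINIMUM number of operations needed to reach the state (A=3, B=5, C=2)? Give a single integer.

Answer: 5

Derivation:
BFS from (A=0, B=0, C=0). One shortest path:
  1. fill(A) -> (A=4 B=0 C=0)
  2. fill(C) -> (A=4 B=0 C=6)
  3. pour(A -> B) -> (A=0 B=4 C=6)
  4. pour(C -> A) -> (A=4 B=4 C=2)
  5. pour(A -> B) -> (A=3 B=5 C=2)
Reached target in 5 moves.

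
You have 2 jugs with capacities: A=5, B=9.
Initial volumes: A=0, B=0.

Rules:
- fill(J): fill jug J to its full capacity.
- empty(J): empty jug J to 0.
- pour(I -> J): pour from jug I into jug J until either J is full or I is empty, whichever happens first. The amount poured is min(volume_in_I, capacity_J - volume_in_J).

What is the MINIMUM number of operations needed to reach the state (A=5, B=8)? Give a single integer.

BFS from (A=0, B=0). One shortest path:
  1. fill(B) -> (A=0 B=9)
  2. pour(B -> A) -> (A=5 B=4)
  3. empty(A) -> (A=0 B=4)
  4. pour(B -> A) -> (A=4 B=0)
  5. fill(B) -> (A=4 B=9)
  6. pour(B -> A) -> (A=5 B=8)
Reached target in 6 moves.

Answer: 6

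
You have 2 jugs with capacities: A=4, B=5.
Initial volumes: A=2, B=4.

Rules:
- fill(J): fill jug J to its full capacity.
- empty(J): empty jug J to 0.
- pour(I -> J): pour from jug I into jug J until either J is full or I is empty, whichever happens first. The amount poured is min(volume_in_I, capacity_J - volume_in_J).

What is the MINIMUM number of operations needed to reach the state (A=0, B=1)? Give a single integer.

BFS from (A=2, B=4). One shortest path:
  1. pour(A -> B) -> (A=1 B=5)
  2. empty(B) -> (A=1 B=0)
  3. pour(A -> B) -> (A=0 B=1)
Reached target in 3 moves.

Answer: 3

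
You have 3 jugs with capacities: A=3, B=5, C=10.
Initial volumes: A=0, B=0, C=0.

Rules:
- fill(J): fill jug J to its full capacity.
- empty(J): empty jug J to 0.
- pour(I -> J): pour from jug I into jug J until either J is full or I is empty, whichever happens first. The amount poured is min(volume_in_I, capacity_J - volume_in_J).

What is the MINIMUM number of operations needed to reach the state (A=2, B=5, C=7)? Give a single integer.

BFS from (A=0, B=0, C=0). One shortest path:
  1. fill(B) -> (A=0 B=5 C=0)
  2. fill(C) -> (A=0 B=5 C=10)
  3. pour(B -> A) -> (A=3 B=2 C=10)
  4. empty(A) -> (A=0 B=2 C=10)
  5. pour(C -> A) -> (A=3 B=2 C=7)
  6. empty(A) -> (A=0 B=2 C=7)
  7. pour(B -> A) -> (A=2 B=0 C=7)
  8. fill(B) -> (A=2 B=5 C=7)
Reached target in 8 moves.

Answer: 8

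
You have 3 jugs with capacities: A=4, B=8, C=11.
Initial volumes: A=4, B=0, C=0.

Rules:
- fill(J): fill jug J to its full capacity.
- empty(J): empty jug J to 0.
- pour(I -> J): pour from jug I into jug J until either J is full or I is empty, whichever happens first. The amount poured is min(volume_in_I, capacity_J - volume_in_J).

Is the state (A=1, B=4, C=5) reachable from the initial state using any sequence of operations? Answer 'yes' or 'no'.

Answer: no

Derivation:
BFS explored all 330 reachable states.
Reachable set includes: (0,0,0), (0,0,1), (0,0,2), (0,0,3), (0,0,4), (0,0,5), (0,0,6), (0,0,7), (0,0,8), (0,0,9), (0,0,10), (0,0,11) ...
Target (A=1, B=4, C=5) not in reachable set → no.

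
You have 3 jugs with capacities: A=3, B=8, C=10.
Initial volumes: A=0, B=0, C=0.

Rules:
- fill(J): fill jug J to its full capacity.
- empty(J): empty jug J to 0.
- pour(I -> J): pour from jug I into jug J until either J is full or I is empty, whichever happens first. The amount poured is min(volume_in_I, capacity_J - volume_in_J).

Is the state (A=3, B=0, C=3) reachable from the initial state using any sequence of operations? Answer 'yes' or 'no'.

BFS from (A=0, B=0, C=0):
  1. fill(A) -> (A=3 B=0 C=0)
  2. pour(A -> C) -> (A=0 B=0 C=3)
  3. fill(A) -> (A=3 B=0 C=3)
Target reached → yes.

Answer: yes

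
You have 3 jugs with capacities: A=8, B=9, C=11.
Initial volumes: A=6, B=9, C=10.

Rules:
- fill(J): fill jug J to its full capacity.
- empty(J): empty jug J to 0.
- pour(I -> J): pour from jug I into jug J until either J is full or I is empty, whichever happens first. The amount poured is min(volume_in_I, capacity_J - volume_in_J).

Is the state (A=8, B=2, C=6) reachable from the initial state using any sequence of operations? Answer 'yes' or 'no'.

BFS from (A=6, B=9, C=10):
  1. empty(B) -> (A=6 B=0 C=10)
  2. fill(C) -> (A=6 B=0 C=11)
  3. pour(C -> B) -> (A=6 B=9 C=2)
  4. empty(B) -> (A=6 B=0 C=2)
  5. pour(C -> B) -> (A=6 B=2 C=0)
  6. pour(A -> C) -> (A=0 B=2 C=6)
  7. fill(A) -> (A=8 B=2 C=6)
Target reached → yes.

Answer: yes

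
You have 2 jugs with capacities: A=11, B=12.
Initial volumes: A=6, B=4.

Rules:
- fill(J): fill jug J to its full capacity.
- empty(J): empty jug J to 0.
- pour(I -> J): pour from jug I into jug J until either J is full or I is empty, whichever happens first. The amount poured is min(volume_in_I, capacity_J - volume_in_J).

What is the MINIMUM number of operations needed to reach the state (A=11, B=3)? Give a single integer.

Answer: 5

Derivation:
BFS from (A=6, B=4). One shortest path:
  1. fill(A) -> (A=11 B=4)
  2. pour(A -> B) -> (A=3 B=12)
  3. empty(B) -> (A=3 B=0)
  4. pour(A -> B) -> (A=0 B=3)
  5. fill(A) -> (A=11 B=3)
Reached target in 5 moves.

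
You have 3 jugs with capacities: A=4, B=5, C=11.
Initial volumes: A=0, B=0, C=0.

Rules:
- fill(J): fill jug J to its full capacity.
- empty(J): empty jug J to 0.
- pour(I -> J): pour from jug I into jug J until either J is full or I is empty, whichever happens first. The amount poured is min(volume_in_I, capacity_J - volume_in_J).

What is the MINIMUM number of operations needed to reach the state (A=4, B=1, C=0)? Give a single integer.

BFS from (A=0, B=0, C=0). One shortest path:
  1. fill(B) -> (A=0 B=5 C=0)
  2. pour(B -> A) -> (A=4 B=1 C=0)
Reached target in 2 moves.

Answer: 2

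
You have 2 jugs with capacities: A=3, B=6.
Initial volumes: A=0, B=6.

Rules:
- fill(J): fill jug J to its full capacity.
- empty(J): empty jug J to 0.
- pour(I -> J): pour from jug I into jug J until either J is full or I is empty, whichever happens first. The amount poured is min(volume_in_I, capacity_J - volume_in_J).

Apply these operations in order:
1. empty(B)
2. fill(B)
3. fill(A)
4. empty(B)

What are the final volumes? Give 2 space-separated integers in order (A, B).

Step 1: empty(B) -> (A=0 B=0)
Step 2: fill(B) -> (A=0 B=6)
Step 3: fill(A) -> (A=3 B=6)
Step 4: empty(B) -> (A=3 B=0)

Answer: 3 0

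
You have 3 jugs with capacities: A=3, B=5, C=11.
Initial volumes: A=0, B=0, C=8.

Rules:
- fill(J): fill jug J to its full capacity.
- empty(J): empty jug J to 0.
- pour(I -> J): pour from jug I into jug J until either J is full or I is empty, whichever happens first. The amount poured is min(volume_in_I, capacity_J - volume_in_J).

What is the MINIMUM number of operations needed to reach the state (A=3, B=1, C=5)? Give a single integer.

BFS from (A=0, B=0, C=8). One shortest path:
  1. fill(A) -> (A=3 B=0 C=8)
  2. pour(A -> B) -> (A=0 B=3 C=8)
  3. fill(A) -> (A=3 B=3 C=8)
  4. pour(A -> B) -> (A=1 B=5 C=8)
  5. empty(B) -> (A=1 B=0 C=8)
  6. pour(A -> B) -> (A=0 B=1 C=8)
  7. pour(C -> A) -> (A=3 B=1 C=5)
Reached target in 7 moves.

Answer: 7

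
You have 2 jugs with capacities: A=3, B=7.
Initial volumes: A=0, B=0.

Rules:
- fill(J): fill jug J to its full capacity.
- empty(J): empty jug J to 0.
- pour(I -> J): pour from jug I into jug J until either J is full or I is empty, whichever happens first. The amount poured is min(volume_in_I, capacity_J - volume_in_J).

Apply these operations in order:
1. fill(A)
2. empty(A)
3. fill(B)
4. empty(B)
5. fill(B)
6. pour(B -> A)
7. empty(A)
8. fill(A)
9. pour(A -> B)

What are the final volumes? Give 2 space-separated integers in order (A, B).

Answer: 0 7

Derivation:
Step 1: fill(A) -> (A=3 B=0)
Step 2: empty(A) -> (A=0 B=0)
Step 3: fill(B) -> (A=0 B=7)
Step 4: empty(B) -> (A=0 B=0)
Step 5: fill(B) -> (A=0 B=7)
Step 6: pour(B -> A) -> (A=3 B=4)
Step 7: empty(A) -> (A=0 B=4)
Step 8: fill(A) -> (A=3 B=4)
Step 9: pour(A -> B) -> (A=0 B=7)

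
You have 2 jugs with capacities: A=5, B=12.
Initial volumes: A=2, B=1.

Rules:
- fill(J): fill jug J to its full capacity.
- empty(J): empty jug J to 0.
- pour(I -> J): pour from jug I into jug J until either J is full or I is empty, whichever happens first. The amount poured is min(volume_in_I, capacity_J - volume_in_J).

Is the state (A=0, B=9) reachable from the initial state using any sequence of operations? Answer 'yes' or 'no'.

Answer: yes

Derivation:
BFS from (A=2, B=1):
  1. fill(B) -> (A=2 B=12)
  2. pour(B -> A) -> (A=5 B=9)
  3. empty(A) -> (A=0 B=9)
Target reached → yes.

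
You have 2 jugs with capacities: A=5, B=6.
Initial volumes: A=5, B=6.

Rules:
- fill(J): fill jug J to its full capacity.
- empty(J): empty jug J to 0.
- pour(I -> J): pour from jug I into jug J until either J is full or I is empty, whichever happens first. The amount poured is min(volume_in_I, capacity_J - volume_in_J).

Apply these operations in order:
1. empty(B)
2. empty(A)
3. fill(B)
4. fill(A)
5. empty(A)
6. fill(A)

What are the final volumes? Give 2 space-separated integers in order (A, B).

Step 1: empty(B) -> (A=5 B=0)
Step 2: empty(A) -> (A=0 B=0)
Step 3: fill(B) -> (A=0 B=6)
Step 4: fill(A) -> (A=5 B=6)
Step 5: empty(A) -> (A=0 B=6)
Step 6: fill(A) -> (A=5 B=6)

Answer: 5 6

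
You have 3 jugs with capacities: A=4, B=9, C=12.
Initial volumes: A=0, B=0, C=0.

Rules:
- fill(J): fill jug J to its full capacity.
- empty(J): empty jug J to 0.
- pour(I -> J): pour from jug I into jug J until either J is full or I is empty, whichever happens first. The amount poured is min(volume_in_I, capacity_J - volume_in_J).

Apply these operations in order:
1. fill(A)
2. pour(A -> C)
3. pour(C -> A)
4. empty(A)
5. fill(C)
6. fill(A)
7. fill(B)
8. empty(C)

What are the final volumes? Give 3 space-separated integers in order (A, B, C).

Step 1: fill(A) -> (A=4 B=0 C=0)
Step 2: pour(A -> C) -> (A=0 B=0 C=4)
Step 3: pour(C -> A) -> (A=4 B=0 C=0)
Step 4: empty(A) -> (A=0 B=0 C=0)
Step 5: fill(C) -> (A=0 B=0 C=12)
Step 6: fill(A) -> (A=4 B=0 C=12)
Step 7: fill(B) -> (A=4 B=9 C=12)
Step 8: empty(C) -> (A=4 B=9 C=0)

Answer: 4 9 0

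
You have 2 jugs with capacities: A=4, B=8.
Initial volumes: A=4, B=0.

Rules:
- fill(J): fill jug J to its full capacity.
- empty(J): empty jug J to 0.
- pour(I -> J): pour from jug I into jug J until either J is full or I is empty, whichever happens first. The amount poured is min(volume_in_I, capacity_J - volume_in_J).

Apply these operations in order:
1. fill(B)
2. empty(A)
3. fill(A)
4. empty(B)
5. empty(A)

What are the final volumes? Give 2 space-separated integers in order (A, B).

Step 1: fill(B) -> (A=4 B=8)
Step 2: empty(A) -> (A=0 B=8)
Step 3: fill(A) -> (A=4 B=8)
Step 4: empty(B) -> (A=4 B=0)
Step 5: empty(A) -> (A=0 B=0)

Answer: 0 0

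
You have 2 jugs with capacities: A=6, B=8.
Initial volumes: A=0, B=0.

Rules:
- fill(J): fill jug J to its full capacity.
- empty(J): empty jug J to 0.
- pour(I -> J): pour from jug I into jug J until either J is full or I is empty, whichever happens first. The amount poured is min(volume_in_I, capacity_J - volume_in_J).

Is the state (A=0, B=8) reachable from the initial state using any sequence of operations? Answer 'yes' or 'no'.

BFS from (A=0, B=0):
  1. fill(B) -> (A=0 B=8)
Target reached → yes.

Answer: yes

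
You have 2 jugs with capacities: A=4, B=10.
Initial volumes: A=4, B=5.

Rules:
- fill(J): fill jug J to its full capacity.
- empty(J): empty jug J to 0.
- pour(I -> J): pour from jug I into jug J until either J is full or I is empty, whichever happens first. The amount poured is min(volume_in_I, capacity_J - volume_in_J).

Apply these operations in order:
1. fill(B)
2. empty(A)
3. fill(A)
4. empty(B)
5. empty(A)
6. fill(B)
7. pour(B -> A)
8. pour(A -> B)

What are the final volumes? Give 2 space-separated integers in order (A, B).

Answer: 0 10

Derivation:
Step 1: fill(B) -> (A=4 B=10)
Step 2: empty(A) -> (A=0 B=10)
Step 3: fill(A) -> (A=4 B=10)
Step 4: empty(B) -> (A=4 B=0)
Step 5: empty(A) -> (A=0 B=0)
Step 6: fill(B) -> (A=0 B=10)
Step 7: pour(B -> A) -> (A=4 B=6)
Step 8: pour(A -> B) -> (A=0 B=10)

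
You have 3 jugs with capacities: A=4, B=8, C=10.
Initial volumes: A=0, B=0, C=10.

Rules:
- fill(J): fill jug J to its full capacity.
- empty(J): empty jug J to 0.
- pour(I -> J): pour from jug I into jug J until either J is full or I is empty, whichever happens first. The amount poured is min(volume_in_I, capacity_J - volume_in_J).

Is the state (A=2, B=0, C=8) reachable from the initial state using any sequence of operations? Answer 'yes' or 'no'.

Answer: yes

Derivation:
BFS from (A=0, B=0, C=10):
  1. pour(C -> B) -> (A=0 B=8 C=2)
  2. pour(C -> A) -> (A=2 B=8 C=0)
  3. pour(B -> C) -> (A=2 B=0 C=8)
Target reached → yes.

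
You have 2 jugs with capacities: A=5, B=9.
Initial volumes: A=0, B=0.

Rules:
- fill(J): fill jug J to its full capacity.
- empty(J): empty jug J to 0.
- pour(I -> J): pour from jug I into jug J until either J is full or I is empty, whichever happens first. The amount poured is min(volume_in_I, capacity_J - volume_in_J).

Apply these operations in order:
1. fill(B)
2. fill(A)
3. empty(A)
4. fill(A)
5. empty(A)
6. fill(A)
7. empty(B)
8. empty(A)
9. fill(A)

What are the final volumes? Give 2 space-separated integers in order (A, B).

Answer: 5 0

Derivation:
Step 1: fill(B) -> (A=0 B=9)
Step 2: fill(A) -> (A=5 B=9)
Step 3: empty(A) -> (A=0 B=9)
Step 4: fill(A) -> (A=5 B=9)
Step 5: empty(A) -> (A=0 B=9)
Step 6: fill(A) -> (A=5 B=9)
Step 7: empty(B) -> (A=5 B=0)
Step 8: empty(A) -> (A=0 B=0)
Step 9: fill(A) -> (A=5 B=0)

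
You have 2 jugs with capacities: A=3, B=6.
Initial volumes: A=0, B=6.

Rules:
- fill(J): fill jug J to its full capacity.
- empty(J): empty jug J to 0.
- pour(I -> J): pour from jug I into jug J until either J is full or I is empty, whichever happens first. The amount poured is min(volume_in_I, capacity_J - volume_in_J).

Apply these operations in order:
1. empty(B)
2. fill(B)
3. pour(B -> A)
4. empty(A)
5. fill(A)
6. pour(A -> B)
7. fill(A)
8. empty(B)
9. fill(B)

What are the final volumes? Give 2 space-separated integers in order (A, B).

Step 1: empty(B) -> (A=0 B=0)
Step 2: fill(B) -> (A=0 B=6)
Step 3: pour(B -> A) -> (A=3 B=3)
Step 4: empty(A) -> (A=0 B=3)
Step 5: fill(A) -> (A=3 B=3)
Step 6: pour(A -> B) -> (A=0 B=6)
Step 7: fill(A) -> (A=3 B=6)
Step 8: empty(B) -> (A=3 B=0)
Step 9: fill(B) -> (A=3 B=6)

Answer: 3 6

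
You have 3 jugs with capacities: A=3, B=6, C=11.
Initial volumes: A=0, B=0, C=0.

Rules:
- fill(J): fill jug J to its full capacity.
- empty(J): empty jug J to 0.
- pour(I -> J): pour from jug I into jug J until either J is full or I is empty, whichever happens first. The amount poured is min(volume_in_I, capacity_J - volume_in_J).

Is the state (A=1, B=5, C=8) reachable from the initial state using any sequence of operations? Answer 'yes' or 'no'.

BFS explored all 236 reachable states.
Reachable set includes: (0,0,0), (0,0,1), (0,0,2), (0,0,3), (0,0,4), (0,0,5), (0,0,6), (0,0,7), (0,0,8), (0,0,9), (0,0,10), (0,0,11) ...
Target (A=1, B=5, C=8) not in reachable set → no.

Answer: no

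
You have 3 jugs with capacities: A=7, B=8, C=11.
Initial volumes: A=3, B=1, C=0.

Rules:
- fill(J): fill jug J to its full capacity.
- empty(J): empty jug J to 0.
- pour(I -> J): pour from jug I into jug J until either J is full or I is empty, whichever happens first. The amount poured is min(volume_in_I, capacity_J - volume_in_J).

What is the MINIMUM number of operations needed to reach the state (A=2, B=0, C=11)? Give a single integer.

Answer: 6

Derivation:
BFS from (A=3, B=1, C=0). One shortest path:
  1. empty(B) -> (A=3 B=0 C=0)
  2. fill(C) -> (A=3 B=0 C=11)
  3. pour(A -> B) -> (A=0 B=3 C=11)
  4. fill(A) -> (A=7 B=3 C=11)
  5. pour(A -> B) -> (A=2 B=8 C=11)
  6. empty(B) -> (A=2 B=0 C=11)
Reached target in 6 moves.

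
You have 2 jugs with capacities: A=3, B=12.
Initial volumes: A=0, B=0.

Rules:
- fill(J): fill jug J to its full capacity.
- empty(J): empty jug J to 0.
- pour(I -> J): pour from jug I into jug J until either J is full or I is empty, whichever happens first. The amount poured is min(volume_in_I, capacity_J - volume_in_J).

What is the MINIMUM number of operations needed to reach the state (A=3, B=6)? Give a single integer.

BFS from (A=0, B=0). One shortest path:
  1. fill(B) -> (A=0 B=12)
  2. pour(B -> A) -> (A=3 B=9)
  3. empty(A) -> (A=0 B=9)
  4. pour(B -> A) -> (A=3 B=6)
Reached target in 4 moves.

Answer: 4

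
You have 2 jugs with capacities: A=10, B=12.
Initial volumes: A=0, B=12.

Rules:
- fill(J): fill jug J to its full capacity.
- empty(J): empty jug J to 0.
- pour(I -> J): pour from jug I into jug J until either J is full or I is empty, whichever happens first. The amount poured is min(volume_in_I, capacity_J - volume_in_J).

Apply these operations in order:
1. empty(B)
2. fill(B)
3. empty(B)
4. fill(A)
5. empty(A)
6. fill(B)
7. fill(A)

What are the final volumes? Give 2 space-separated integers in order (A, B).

Answer: 10 12

Derivation:
Step 1: empty(B) -> (A=0 B=0)
Step 2: fill(B) -> (A=0 B=12)
Step 3: empty(B) -> (A=0 B=0)
Step 4: fill(A) -> (A=10 B=0)
Step 5: empty(A) -> (A=0 B=0)
Step 6: fill(B) -> (A=0 B=12)
Step 7: fill(A) -> (A=10 B=12)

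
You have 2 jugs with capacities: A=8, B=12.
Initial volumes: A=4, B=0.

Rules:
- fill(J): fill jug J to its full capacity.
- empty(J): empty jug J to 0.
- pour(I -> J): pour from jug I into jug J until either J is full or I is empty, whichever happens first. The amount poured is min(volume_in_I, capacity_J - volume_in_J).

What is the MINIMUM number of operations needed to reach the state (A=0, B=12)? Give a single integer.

BFS from (A=4, B=0). One shortest path:
  1. empty(A) -> (A=0 B=0)
  2. fill(B) -> (A=0 B=12)
Reached target in 2 moves.

Answer: 2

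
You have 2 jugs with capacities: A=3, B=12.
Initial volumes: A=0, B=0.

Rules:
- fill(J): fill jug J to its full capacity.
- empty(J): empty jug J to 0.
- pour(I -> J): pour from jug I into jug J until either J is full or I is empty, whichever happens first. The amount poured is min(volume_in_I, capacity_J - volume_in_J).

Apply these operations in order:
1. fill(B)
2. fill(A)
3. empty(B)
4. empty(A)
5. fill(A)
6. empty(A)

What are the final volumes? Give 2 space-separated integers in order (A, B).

Answer: 0 0

Derivation:
Step 1: fill(B) -> (A=0 B=12)
Step 2: fill(A) -> (A=3 B=12)
Step 3: empty(B) -> (A=3 B=0)
Step 4: empty(A) -> (A=0 B=0)
Step 5: fill(A) -> (A=3 B=0)
Step 6: empty(A) -> (A=0 B=0)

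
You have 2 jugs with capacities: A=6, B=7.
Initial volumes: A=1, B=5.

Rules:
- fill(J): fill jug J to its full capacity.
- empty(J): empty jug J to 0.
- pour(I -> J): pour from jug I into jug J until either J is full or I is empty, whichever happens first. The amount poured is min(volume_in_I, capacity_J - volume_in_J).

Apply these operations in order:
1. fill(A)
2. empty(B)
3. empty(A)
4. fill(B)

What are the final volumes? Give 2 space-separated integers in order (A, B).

Answer: 0 7

Derivation:
Step 1: fill(A) -> (A=6 B=5)
Step 2: empty(B) -> (A=6 B=0)
Step 3: empty(A) -> (A=0 B=0)
Step 4: fill(B) -> (A=0 B=7)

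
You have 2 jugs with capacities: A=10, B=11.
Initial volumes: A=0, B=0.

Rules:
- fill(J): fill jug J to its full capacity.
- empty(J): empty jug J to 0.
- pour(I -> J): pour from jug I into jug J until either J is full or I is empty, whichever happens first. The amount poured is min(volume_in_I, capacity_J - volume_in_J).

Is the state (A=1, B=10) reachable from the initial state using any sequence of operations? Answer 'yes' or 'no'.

BFS explored all 42 reachable states.
Reachable set includes: (0,0), (0,1), (0,2), (0,3), (0,4), (0,5), (0,6), (0,7), (0,8), (0,9), (0,10), (0,11) ...
Target (A=1, B=10) not in reachable set → no.

Answer: no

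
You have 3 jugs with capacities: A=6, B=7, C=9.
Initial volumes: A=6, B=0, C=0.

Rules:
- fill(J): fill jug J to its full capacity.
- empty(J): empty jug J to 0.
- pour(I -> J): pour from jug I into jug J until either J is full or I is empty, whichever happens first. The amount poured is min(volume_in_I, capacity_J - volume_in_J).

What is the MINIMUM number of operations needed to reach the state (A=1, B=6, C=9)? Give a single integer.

BFS from (A=6, B=0, C=0). One shortest path:
  1. empty(A) -> (A=0 B=0 C=0)
  2. fill(B) -> (A=0 B=7 C=0)
  3. pour(B -> A) -> (A=6 B=1 C=0)
  4. pour(A -> C) -> (A=0 B=1 C=6)
  5. pour(B -> A) -> (A=1 B=0 C=6)
  6. pour(C -> B) -> (A=1 B=6 C=0)
  7. fill(C) -> (A=1 B=6 C=9)
Reached target in 7 moves.

Answer: 7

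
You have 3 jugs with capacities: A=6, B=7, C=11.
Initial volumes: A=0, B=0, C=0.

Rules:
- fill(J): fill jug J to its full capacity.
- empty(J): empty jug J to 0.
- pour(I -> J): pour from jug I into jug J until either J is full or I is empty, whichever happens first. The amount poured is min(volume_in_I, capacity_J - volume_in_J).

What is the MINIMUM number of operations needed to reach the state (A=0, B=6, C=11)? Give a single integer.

BFS from (A=0, B=0, C=0). One shortest path:
  1. fill(A) -> (A=6 B=0 C=0)
  2. fill(C) -> (A=6 B=0 C=11)
  3. pour(A -> B) -> (A=0 B=6 C=11)
Reached target in 3 moves.

Answer: 3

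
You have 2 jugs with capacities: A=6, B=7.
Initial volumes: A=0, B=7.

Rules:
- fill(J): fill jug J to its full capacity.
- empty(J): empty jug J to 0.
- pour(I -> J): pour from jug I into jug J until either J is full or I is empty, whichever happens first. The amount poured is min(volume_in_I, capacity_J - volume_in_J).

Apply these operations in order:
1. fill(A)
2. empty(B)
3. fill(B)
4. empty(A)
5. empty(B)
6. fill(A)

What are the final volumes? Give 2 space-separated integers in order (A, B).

Answer: 6 0

Derivation:
Step 1: fill(A) -> (A=6 B=7)
Step 2: empty(B) -> (A=6 B=0)
Step 3: fill(B) -> (A=6 B=7)
Step 4: empty(A) -> (A=0 B=7)
Step 5: empty(B) -> (A=0 B=0)
Step 6: fill(A) -> (A=6 B=0)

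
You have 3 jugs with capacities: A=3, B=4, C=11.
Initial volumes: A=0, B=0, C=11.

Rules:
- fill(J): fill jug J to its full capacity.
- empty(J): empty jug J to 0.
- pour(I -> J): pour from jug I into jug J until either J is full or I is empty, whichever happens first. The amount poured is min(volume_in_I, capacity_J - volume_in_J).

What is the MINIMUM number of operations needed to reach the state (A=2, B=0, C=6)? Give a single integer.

Answer: 7

Derivation:
BFS from (A=0, B=0, C=11). One shortest path:
  1. pour(C -> A) -> (A=3 B=0 C=8)
  2. empty(A) -> (A=0 B=0 C=8)
  3. pour(C -> A) -> (A=3 B=0 C=5)
  4. pour(A -> B) -> (A=0 B=3 C=5)
  5. pour(C -> A) -> (A=3 B=3 C=2)
  6. pour(A -> B) -> (A=2 B=4 C=2)
  7. pour(B -> C) -> (A=2 B=0 C=6)
Reached target in 7 moves.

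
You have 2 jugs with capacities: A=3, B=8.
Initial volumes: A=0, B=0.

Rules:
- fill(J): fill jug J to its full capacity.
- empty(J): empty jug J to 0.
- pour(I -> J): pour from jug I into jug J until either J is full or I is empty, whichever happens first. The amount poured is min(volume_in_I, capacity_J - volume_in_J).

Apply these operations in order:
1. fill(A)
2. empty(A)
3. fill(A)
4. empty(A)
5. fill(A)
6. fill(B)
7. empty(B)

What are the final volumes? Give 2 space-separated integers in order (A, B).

Step 1: fill(A) -> (A=3 B=0)
Step 2: empty(A) -> (A=0 B=0)
Step 3: fill(A) -> (A=3 B=0)
Step 4: empty(A) -> (A=0 B=0)
Step 5: fill(A) -> (A=3 B=0)
Step 6: fill(B) -> (A=3 B=8)
Step 7: empty(B) -> (A=3 B=0)

Answer: 3 0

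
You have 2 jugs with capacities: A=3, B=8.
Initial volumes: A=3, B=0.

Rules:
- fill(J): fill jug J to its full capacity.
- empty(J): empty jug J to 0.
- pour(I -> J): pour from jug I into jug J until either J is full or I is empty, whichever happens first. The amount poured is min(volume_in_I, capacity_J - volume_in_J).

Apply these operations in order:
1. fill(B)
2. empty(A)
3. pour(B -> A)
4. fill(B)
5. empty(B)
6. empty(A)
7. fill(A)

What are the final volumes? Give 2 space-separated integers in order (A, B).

Step 1: fill(B) -> (A=3 B=8)
Step 2: empty(A) -> (A=0 B=8)
Step 3: pour(B -> A) -> (A=3 B=5)
Step 4: fill(B) -> (A=3 B=8)
Step 5: empty(B) -> (A=3 B=0)
Step 6: empty(A) -> (A=0 B=0)
Step 7: fill(A) -> (A=3 B=0)

Answer: 3 0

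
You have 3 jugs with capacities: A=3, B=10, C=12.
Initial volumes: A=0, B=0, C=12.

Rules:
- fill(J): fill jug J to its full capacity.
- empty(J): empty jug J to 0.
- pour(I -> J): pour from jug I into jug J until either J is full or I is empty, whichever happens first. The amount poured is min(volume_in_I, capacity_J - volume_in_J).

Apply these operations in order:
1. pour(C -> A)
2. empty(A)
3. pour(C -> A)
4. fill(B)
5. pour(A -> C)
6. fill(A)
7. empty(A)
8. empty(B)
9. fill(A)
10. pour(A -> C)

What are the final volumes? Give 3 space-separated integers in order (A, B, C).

Answer: 0 0 12

Derivation:
Step 1: pour(C -> A) -> (A=3 B=0 C=9)
Step 2: empty(A) -> (A=0 B=0 C=9)
Step 3: pour(C -> A) -> (A=3 B=0 C=6)
Step 4: fill(B) -> (A=3 B=10 C=6)
Step 5: pour(A -> C) -> (A=0 B=10 C=9)
Step 6: fill(A) -> (A=3 B=10 C=9)
Step 7: empty(A) -> (A=0 B=10 C=9)
Step 8: empty(B) -> (A=0 B=0 C=9)
Step 9: fill(A) -> (A=3 B=0 C=9)
Step 10: pour(A -> C) -> (A=0 B=0 C=12)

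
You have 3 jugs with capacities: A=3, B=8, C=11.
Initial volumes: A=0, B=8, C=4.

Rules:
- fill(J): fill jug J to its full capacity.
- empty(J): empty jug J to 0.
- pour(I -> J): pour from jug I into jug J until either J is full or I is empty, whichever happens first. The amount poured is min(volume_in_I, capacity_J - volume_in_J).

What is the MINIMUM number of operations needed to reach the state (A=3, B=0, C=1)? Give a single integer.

BFS from (A=0, B=8, C=4). One shortest path:
  1. empty(B) -> (A=0 B=0 C=4)
  2. pour(C -> A) -> (A=3 B=0 C=1)
Reached target in 2 moves.

Answer: 2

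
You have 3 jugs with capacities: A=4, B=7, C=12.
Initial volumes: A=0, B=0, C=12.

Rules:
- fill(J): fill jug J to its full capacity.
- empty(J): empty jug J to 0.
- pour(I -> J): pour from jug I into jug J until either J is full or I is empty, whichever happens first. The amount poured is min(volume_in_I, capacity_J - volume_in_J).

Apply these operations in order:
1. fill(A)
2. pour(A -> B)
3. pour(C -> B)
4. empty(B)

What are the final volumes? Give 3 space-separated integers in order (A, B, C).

Step 1: fill(A) -> (A=4 B=0 C=12)
Step 2: pour(A -> B) -> (A=0 B=4 C=12)
Step 3: pour(C -> B) -> (A=0 B=7 C=9)
Step 4: empty(B) -> (A=0 B=0 C=9)

Answer: 0 0 9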